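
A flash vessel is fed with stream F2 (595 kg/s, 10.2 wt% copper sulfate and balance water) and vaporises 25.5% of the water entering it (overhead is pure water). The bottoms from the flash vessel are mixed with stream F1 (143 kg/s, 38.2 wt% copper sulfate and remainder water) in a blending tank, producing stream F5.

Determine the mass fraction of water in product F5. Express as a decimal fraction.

0.8084

Vapour removed = 0.255×0.898×595 = 136.25 kg/s; concentrate = 458.75 kg/s.
water reaching the mixer = 398.06 (from concentrate) + 143×0.618 = 486.43 kg/s.
Product flow = 458.75 + 143 = 601.75 kg/s; water fraction = 0.8084.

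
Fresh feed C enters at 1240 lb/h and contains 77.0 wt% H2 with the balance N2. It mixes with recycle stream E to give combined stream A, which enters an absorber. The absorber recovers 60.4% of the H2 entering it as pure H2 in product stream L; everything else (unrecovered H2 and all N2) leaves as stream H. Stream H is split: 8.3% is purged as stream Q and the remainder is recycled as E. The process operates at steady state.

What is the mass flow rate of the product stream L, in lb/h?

H2 in A: m_A = 1240×0.770 + (1−0.083)·(1−0.604)·m_A, so m_A = 954.8/0.6369 = 1499.2 lb/h.
Product L = 0.604×1499.2 = 905.52 lb/h.

905.5 lb/h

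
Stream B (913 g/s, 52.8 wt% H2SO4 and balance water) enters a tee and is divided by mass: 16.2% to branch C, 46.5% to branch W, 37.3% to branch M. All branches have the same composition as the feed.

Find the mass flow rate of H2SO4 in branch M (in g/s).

Branch M total = 0.373×913 = 340.55 g/s.
H2SO4 in M = 0.528×340.55 = 179.81 g/s.

179.8 g/s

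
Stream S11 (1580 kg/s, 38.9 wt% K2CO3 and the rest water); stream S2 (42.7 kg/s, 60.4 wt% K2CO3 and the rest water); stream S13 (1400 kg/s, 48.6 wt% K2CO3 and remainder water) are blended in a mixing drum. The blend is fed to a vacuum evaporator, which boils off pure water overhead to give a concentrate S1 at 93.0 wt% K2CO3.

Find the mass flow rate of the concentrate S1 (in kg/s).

1420 kg/s

K2CO3 entering = 1580×0.389 + 42.7×0.604 + 1400×0.486 = 1320.8 kg/s.
All K2CO3 reports to S1, so S1 = 1320.8/0.930 = 1420.2 kg/s.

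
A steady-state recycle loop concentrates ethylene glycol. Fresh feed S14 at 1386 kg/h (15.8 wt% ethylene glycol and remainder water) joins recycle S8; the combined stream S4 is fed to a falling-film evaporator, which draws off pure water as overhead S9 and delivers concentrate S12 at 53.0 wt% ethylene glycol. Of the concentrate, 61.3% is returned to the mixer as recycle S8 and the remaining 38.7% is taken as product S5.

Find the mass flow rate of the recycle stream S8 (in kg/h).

Overall ethylene glycol balance (none leaves overhead): ethylene glycol in fresh feed = ethylene glycol in product, i.e. 1386×0.158 = (1−0.613)·S12·0.530.
S12 = 218.99/(0.530×0.387) = 1067.7 kg/h.
Recycle S8 = 0.613×1067.7 = 654.48 kg/h.

654.5 kg/h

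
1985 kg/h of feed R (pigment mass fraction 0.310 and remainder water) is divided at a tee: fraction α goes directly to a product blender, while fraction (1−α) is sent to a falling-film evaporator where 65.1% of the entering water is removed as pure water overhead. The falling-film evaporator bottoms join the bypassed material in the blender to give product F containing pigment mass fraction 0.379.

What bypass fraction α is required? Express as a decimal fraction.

All 1985×0.310 = 615.35 kg/h of pigment reaches F, so F = 615.35/0.379 = 1623.6 kg/h and vapour = 361.39 kg/h.
The evaporator receives (1−α)·1985 of feed at 0.690 water and removes 0.651 of that water:
0.651×0.690×(1−α)×1985 = 361.39
(1−α) = 361.39/891.64 = 0.4053;  α = 0.5947.

0.595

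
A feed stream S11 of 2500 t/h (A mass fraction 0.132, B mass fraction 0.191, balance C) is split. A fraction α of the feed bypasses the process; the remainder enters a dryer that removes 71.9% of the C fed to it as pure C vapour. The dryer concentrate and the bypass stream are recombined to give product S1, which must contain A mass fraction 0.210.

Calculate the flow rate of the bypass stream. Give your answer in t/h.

All 2500×0.132 = 330 t/h of A reaches S1, so S1 = 330/0.210 = 1571.4 t/h and vapour = 928.57 t/h.
The evaporator receives (1−α)·2500 of feed at 0.677 C and removes 0.719 of that C:
0.719×0.677×(1−α)×2500 = 928.57
(1−α) = 928.57/1216.9 = 0.7631;  α = 0.2369.
Bypass flow = 0.2369×2500 = 592.35 t/h.

592.4 t/h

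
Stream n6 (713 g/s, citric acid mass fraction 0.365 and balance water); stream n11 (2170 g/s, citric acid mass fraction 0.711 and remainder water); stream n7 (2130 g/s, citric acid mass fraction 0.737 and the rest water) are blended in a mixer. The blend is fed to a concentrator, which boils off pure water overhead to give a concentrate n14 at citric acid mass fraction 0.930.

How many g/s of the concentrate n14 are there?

citric acid entering = 713×0.365 + 2170×0.711 + 2130×0.737 = 3372.9 g/s.
All citric acid reports to n14, so n14 = 3372.9/0.930 = 3626.8 g/s.

3627 g/s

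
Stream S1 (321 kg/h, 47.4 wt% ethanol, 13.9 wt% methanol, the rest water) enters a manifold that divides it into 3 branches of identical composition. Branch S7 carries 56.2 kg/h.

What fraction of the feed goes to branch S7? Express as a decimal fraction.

0.175

Fraction to S7 = 56.2/321 = 0.1751.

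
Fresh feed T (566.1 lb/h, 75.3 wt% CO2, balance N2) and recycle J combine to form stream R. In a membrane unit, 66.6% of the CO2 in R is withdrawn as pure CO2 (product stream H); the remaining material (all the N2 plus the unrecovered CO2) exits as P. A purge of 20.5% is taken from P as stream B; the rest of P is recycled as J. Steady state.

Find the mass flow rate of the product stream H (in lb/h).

386.5 lb/h

CO2 in R: m_A = 566.1×0.753 + (1−0.205)·(1−0.666)·m_A, so m_A = 426.27/0.7345 = 580.38 lb/h.
Product H = 0.666×580.38 = 386.53 lb/h.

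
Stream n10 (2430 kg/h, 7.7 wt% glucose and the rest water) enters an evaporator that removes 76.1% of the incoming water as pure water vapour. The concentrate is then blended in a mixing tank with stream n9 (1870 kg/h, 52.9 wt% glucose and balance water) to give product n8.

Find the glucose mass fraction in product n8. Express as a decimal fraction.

0.4536

Vapour removed = 0.761×0.923×2430 = 1706.8 kg/h; concentrate = 723.16 kg/h.
glucose reaching the mixer = 187.11 (from concentrate) + 1870×0.529 = 1176.3 kg/h.
Product flow = 723.16 + 1870 = 2593.2 kg/h; glucose fraction = 0.4536.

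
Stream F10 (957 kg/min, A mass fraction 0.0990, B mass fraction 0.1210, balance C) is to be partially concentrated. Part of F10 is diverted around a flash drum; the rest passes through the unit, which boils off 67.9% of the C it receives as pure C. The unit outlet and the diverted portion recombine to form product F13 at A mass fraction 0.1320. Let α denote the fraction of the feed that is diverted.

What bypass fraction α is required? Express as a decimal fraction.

0.528

All 957×0.099 = 94.743 kg/min of A reaches F13, so F13 = 94.743/0.132 = 717.75 kg/min and vapour = 239.25 kg/min.
The evaporator receives (1−α)·957 of feed at 0.780 C and removes 0.679 of that C:
0.679×0.780×(1−α)×957 = 239.25
(1−α) = 239.25/506.85 = 0.4720;  α = 0.5280.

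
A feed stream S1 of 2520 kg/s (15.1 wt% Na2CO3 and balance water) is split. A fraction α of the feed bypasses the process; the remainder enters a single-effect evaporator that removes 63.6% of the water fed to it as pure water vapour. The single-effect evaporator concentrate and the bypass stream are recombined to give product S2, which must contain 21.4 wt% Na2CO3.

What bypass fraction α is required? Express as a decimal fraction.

0.455

All 2520×0.151 = 380.52 kg/s of Na2CO3 reaches S2, so S2 = 380.52/0.214 = 1778.1 kg/s and vapour = 741.87 kg/s.
The evaporator receives (1−α)·2520 of feed at 0.849 water and removes 0.636 of that water:
0.636×0.849×(1−α)×2520 = 741.87
(1−α) = 741.87/1360.7 = 0.5452;  α = 0.4548.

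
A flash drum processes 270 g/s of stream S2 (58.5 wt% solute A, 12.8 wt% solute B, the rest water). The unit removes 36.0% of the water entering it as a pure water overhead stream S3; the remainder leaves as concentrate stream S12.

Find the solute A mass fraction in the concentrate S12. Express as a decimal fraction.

0.652

solute A is not removed: 270×0.585 = 157.95 g/s of solute A enters S12.
water entering = 270×0.287 = 77.49 g/s; overhead removed = 0.360×77.49 = 27.896 g/s.
Concentrate = 270 − 27.896 = 242.1 g/s.
Mass fraction = 157.95/242.1 = 0.652.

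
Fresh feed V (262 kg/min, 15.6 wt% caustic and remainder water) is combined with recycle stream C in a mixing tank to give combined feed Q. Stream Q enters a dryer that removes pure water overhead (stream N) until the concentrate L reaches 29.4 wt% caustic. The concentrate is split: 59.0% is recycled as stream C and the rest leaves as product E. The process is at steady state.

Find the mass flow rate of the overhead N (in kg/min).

Overall caustic balance (none leaves overhead): caustic in fresh feed = caustic in product, i.e. 262×0.156 = (1−0.590)·L·0.294.
L = 40.872/(0.294×0.410) = 339.07 kg/min.
Recycle C = 0.590×339.07 = 200.05 kg/min.
Combined feed Q = 262 + 200.05 = 462.05 kg/min.
Overhead N = Q − L = 462.05 − 339.07 = 122.98 kg/min.

123 kg/min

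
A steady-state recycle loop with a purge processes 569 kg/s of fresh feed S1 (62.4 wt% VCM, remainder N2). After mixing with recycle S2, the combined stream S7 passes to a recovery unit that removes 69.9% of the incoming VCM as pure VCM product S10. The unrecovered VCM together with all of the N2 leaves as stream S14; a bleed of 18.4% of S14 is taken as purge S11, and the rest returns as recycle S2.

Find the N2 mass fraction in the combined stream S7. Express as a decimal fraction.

N2 enters only via S1 and leaves only via the purge: 569×0.376 = 0.184×(N2 in S14), and the recovery unit passes all N2, so N2 in S7 = N2 in S14 = 1162.7 kg/s.
VCM in S7: m_A = 569×0.624 + (1−0.184)·(1−0.699)·m_A, so m_A = 355.06/0.7544 = 470.66 kg/s.
S7 = 470.66 + 1162.7 = 1633.4 kg/s.
N2 fraction in S7 = 1162.7/1633.4 = 0.712.

0.712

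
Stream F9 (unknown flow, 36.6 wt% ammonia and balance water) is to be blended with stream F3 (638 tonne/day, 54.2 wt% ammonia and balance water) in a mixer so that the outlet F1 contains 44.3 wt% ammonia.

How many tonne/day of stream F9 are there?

Let F9 be the unknown flow. Total out = 638 + F9.
ammonia balance: 345.8 + 0.366·F9 = 0.443·(638 + F9)
(0.366 − 0.443)·F9 = 0.443×638 − 345.8 = -63.162
F9 = -63.162 / -0.077 = 820.29 tonne/day

820.3 tonne/day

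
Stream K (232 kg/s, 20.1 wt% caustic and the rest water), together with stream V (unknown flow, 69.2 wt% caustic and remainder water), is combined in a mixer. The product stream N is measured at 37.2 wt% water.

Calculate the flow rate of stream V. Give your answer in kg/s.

1548 kg/s

Let V be the unknown flow. Total out = 232 + V.
water balance: 185.37 + 0.308·V = 0.372·(232 + V)
(0.308 − 0.372)·V = 0.372×232 − 185.37 = -99.064
V = -99.064 / -0.064 = 1547.9 kg/s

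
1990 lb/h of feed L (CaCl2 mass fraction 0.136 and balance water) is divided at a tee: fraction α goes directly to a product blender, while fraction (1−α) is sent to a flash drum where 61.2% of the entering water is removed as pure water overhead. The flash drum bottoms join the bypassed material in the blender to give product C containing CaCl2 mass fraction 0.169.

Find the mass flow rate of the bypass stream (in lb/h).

All 1990×0.136 = 270.64 lb/h of CaCl2 reaches C, so C = 270.64/0.169 = 1601.4 lb/h and vapour = 388.58 lb/h.
The evaporator receives (1−α)·1990 of feed at 0.864 water and removes 0.612 of that water:
0.612×0.864×(1−α)×1990 = 388.58
(1−α) = 388.58/1052.2 = 0.3693;  α = 0.6307.
Bypass flow = 0.6307×1990 = 1255.1 lb/h.

1255 lb/h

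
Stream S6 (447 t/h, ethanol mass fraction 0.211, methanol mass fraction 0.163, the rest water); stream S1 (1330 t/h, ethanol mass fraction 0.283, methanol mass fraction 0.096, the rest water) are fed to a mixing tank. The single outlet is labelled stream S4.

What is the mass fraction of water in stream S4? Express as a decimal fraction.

0.622

Total flow out = 447 + 1330 = 1777 t/h.
water in = 447×0.626 + 1330×0.621 = 1105.8 t/h.
water mass fraction in S4 = 1105.8/1777 = 0.622.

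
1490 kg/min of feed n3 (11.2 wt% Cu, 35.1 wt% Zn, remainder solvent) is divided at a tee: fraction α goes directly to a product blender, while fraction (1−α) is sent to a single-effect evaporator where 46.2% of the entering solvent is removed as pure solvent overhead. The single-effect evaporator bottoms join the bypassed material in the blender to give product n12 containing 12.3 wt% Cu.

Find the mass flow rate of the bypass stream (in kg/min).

All 1490×0.112 = 166.88 kg/min of Cu reaches n12, so n12 = 166.88/0.123 = 1356.7 kg/min and vapour = 133.25 kg/min.
The evaporator receives (1−α)·1490 of feed at 0.537 solvent and removes 0.462 of that solvent:
0.462×0.537×(1−α)×1490 = 133.25
(1−α) = 133.25/369.66 = 0.3605;  α = 0.6395.
Bypass flow = 0.6395×1490 = 952.9 kg/min.

952.9 kg/min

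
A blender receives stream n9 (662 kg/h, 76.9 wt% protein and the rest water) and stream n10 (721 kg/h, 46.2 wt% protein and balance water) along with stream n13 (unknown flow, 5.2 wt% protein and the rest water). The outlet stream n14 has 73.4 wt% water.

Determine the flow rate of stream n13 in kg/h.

2216 kg/h

Let n13 be the unknown flow. Total out = 1383 + n13.
water balance: 540.82 + 0.948·n13 = 0.734·(1383 + n13)
(0.948 − 0.734)·n13 = 0.734×1383 − 540.82 = 474.3
n13 = 474.3 / 0.214 = 2216.4 kg/h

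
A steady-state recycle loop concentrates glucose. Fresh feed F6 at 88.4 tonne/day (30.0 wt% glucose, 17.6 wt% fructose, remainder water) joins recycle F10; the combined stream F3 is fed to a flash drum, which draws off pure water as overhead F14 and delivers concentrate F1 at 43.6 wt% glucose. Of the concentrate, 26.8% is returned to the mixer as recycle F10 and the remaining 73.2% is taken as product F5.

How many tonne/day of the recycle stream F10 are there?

Overall glucose balance (none leaves overhead): glucose in fresh feed = glucose in product, i.e. 88.4×0.300 = (1−0.268)·F1·0.436.
F1 = 26.52/(0.436×0.732) = 83.095 tonne/day.
Recycle F10 = 0.268×83.095 = 22.27 tonne/day.

22.27 tonne/day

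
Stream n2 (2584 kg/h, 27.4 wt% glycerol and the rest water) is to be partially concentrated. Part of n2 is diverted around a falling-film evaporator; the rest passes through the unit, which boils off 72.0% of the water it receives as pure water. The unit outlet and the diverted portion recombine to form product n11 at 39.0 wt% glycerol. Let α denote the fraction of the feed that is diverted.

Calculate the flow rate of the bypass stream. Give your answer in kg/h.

1114 kg/h

All 2584×0.274 = 708.02 kg/h of glycerol reaches n11, so n11 = 708.02/0.390 = 1815.4 kg/h and vapour = 768.57 kg/h.
The evaporator receives (1−α)·2584 of feed at 0.726 water and removes 0.720 of that water:
0.720×0.726×(1−α)×2584 = 768.57
(1−α) = 768.57/1350.7 = 0.5690;  α = 0.4310.
Bypass flow = 0.4310×2584 = 1113.7 kg/h.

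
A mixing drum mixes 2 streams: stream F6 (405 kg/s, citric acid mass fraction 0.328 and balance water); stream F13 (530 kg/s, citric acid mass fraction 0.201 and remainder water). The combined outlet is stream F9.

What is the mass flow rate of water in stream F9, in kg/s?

695.6 kg/s

water out = water in = 405×0.672 + 530×0.799 = 695.63 kg/s.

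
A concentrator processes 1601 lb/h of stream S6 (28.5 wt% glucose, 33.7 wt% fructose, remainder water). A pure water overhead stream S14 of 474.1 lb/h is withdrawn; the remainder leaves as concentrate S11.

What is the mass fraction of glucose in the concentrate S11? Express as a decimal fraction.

glucose is not removed: 1601×0.285 = 456.28 lb/h of glucose enters S11.
Concentrate = 1601 − 474.1 = 1126.9 lb/h.
Mass fraction = 456.28/1126.9 = 0.405.

0.405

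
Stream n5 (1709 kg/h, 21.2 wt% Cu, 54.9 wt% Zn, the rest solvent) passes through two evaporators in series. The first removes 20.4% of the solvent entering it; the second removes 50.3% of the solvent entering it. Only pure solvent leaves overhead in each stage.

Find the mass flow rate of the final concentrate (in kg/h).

solvent in feed = 1709×0.239 = 408.45 kg/h.
After stage 1: solvent left = (1−0.204)×408.45 = 325.13; stream total = 1625.7 kg/h.
After stage 2: solvent left = (1−0.503)×325.13 = 161.59; final concentrate = 1462.1 kg/h.

1462 kg/h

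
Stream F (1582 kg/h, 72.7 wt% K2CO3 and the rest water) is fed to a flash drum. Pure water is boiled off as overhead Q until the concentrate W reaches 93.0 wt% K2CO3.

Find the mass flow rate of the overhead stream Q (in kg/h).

K2CO3 is conserved: 1582×0.727 = 1150.1 kg/h all reports to the concentrate.
Concentrate = 1150.1/(target fraction) = 1236.7 kg/h.
Overhead = 1582 − 1236.7 = 345.32 kg/h.

345.3 kg/h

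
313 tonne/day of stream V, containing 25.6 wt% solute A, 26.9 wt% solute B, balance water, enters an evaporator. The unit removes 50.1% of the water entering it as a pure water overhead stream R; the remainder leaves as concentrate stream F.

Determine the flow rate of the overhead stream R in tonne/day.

water entering = 313×0.475 = 148.67 tonne/day; overhead removed = 0.501×148.67 = 74.486 tonne/day.

74.49 tonne/day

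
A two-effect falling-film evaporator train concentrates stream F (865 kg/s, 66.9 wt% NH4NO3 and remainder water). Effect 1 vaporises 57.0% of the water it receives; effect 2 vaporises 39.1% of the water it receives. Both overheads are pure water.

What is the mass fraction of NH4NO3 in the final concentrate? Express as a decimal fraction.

0.885

water in feed = 865×0.331 = 286.31 kg/s.
After stage 1: water left = (1−0.570)×286.31 = 123.12; stream total = 701.8 kg/s.
After stage 2: water left = (1−0.391)×123.12 = 74.977; final concentrate = 653.66 kg/s.
NH4NO3 fraction = 578.69/653.66 = 0.885.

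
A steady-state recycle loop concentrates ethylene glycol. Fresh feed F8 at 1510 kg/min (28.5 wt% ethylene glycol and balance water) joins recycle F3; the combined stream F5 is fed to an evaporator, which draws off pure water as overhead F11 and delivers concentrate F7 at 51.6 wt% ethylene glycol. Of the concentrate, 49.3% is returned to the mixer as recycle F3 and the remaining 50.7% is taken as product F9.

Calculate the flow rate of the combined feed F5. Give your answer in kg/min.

2321 kg/min

Overall ethylene glycol balance (none leaves overhead): ethylene glycol in fresh feed = ethylene glycol in product, i.e. 1510×0.285 = (1−0.493)·F7·0.516.
F7 = 430.35/(0.516×0.507) = 1645 kg/min.
Recycle F3 = 0.493×1645 = 810.98 kg/min.
Combined feed F5 = 1510 + 810.98 = 2321 kg/min.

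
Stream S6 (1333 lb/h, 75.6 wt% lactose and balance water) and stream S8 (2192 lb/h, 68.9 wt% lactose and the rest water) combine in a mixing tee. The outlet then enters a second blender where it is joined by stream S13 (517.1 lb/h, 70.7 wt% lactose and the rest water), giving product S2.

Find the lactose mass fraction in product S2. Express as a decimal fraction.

Overall, product flow = 4042.1 lb/h.
lactose in = 1333×0.756 + 2192×0.689 + 517.1×0.707 = 2883.6 lb/h.
lactose fraction in S2 = 0.713.

0.713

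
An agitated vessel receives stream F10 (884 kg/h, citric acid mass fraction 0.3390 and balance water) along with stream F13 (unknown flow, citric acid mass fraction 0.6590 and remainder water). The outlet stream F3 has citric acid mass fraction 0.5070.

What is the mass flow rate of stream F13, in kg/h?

977.1 kg/h

Let F13 be the unknown flow. Total out = 884 + F13.
citric acid balance: 299.68 + 0.659·F13 = 0.507·(884 + F13)
(0.659 − 0.507)·F13 = 0.507×884 − 299.68 = 148.51
F13 = 148.51 / 0.152 = 977.05 kg/h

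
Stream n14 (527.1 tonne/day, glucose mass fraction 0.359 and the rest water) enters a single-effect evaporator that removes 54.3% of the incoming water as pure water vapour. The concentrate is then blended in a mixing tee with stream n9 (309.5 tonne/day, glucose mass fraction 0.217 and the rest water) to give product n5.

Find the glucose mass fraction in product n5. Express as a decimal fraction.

Vapour removed = 0.543×0.641×527.1 = 183.46 tonne/day; concentrate = 343.64 tonne/day.
glucose reaching the mixer = 189.23 (from concentrate) + 309.5×0.217 = 256.39 tonne/day.
Product flow = 343.64 + 309.5 = 653.14 tonne/day; glucose fraction = 0.393.

0.393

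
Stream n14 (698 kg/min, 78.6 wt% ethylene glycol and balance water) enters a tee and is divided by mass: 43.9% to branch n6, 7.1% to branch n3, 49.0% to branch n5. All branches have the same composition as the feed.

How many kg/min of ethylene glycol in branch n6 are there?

Branch n6 total = 0.439×698 = 306.42 kg/min.
ethylene glycol in n6 = 0.786×306.42 = 240.85 kg/min.

240.8 kg/min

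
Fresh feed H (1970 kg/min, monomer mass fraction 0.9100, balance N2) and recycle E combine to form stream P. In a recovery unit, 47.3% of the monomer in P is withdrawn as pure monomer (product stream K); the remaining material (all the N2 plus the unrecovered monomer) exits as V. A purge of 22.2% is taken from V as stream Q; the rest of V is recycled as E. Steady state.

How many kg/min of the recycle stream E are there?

N2 enters only via H and leaves only via the purge: 1970×0.090 = 0.222×(N2 in V), and the recovery unit passes all N2, so N2 in P = N2 in V = 798.65 kg/min.
monomer in P: m_A = 1970×0.910 + (1−0.222)·(1−0.473)·m_A, so m_A = 1792.7/0.5900 = 3038.5 kg/min.
V = (1−0.473)×3038.5 + 798.65 = 2399.9 kg/min.
Recycle E = (1−0.222)×2399.9 = 1867.2 kg/min.

1867 kg/min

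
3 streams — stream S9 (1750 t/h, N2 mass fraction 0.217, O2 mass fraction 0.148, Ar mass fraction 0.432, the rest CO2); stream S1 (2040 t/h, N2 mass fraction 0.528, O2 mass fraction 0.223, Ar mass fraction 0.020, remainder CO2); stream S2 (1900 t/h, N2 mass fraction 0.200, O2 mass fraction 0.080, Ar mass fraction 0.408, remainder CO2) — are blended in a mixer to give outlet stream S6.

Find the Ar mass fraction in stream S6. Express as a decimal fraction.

0.276

Total flow out = 1750 + 2040 + 1900 = 5690 t/h.
Ar in = 1750×0.432 + 2040×0.020 + 1900×0.408 = 1572 t/h.
Ar mass fraction in S6 = 1572/5690 = 0.276.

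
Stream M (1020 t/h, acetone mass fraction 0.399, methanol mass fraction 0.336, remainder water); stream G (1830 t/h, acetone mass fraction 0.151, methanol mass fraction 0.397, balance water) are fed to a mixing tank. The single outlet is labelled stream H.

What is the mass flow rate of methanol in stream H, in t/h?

1069 t/h

methanol out = methanol in = 1020×0.336 + 1830×0.397 = 1069.2 t/h.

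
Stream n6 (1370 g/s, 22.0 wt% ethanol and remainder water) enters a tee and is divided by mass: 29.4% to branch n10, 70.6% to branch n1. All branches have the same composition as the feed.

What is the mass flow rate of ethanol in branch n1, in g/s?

212.8 g/s

Branch n1 total = 0.706×1370 = 967.22 g/s.
ethanol in n1 = 0.220×967.22 = 212.79 g/s.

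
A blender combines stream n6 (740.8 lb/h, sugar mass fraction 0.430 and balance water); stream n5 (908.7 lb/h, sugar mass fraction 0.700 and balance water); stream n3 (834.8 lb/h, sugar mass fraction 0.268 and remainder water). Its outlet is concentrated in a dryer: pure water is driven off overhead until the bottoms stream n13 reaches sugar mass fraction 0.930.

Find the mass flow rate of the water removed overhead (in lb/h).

1217 lb/h

sugar entering = 740.8×0.430 + 908.7×0.700 + 834.8×0.268 = 1178.4 lb/h.
All sugar reports to n13, so n13 = 1178.4/0.930 = 1267.1 lb/h.
Total feed = 2484.3 lb/h; overhead = 2484.3 − 1267.1 = 1217.2 lb/h.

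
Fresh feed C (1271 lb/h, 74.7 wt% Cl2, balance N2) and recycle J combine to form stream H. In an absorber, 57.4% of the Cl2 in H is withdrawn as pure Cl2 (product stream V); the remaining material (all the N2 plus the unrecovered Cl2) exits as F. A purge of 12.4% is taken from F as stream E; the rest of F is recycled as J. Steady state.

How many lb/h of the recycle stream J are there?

2837 lb/h

N2 enters only via C and leaves only via the purge: 1271×0.253 = 0.124×(N2 in F), and the absorber passes all N2, so N2 in H = N2 in F = 2593.2 lb/h.
Cl2 in H: m_A = 1271×0.747 + (1−0.124)·(1−0.574)·m_A, so m_A = 949.44/0.6268 = 1514.7 lb/h.
F = (1−0.574)×1514.7 + 2593.2 = 3238.5 lb/h.
Recycle J = (1−0.124)×3238.5 = 2836.9 lb/h.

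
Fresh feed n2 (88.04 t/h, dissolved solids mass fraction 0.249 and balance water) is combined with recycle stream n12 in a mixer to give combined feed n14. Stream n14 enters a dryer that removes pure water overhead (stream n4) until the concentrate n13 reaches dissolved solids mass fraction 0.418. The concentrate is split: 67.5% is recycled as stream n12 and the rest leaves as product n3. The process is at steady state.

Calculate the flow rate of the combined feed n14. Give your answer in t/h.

Overall dissolved solids balance (none leaves overhead): dissolved solids in fresh feed = dissolved solids in product, i.e. 88.04×0.249 = (1−0.675)·n13·0.418.
n13 = 21.922/(0.418×0.325) = 161.37 t/h.
Recycle n12 = 0.675×161.37 = 108.92 t/h.
Combined feed n14 = 88.04 + 108.92 = 196.96 t/h.

197 t/h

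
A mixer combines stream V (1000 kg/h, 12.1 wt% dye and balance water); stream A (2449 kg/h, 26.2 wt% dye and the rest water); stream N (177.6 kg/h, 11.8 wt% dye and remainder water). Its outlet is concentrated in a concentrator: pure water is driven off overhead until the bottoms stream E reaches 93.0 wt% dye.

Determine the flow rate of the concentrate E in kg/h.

dye entering = 1000×0.121 + 2449×0.262 + 177.6×0.118 = 783.59 kg/h.
All dye reports to E, so E = 783.59/0.930 = 842.58 kg/h.

842.6 kg/h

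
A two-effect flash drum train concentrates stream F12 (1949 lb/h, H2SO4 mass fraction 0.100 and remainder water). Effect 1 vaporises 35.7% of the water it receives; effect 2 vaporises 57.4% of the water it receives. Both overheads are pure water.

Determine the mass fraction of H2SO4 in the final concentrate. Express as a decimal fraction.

water in feed = 1949×0.900 = 1754.1 lb/h.
After stage 1: water left = (1−0.357)×1754.1 = 1127.9; stream total = 1322.8 lb/h.
After stage 2: water left = (1−0.574)×1127.9 = 480.48; final concentrate = 675.38 lb/h.
H2SO4 fraction = 194.9/675.38 = 0.289.

0.289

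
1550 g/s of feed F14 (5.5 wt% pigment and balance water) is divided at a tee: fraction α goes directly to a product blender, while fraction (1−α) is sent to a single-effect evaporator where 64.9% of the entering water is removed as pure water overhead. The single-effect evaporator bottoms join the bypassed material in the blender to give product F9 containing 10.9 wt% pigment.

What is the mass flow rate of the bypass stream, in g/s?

297.9 g/s

All 1550×0.055 = 85.25 g/s of pigment reaches F9, so F9 = 85.25/0.109 = 782.11 g/s and vapour = 767.89 g/s.
The evaporator receives (1−α)·1550 of feed at 0.945 water and removes 0.649 of that water:
0.649×0.945×(1−α)×1550 = 767.89
(1−α) = 767.89/950.62 = 0.8078;  α = 0.1922.
Bypass flow = 0.1922×1550 = 297.95 g/s.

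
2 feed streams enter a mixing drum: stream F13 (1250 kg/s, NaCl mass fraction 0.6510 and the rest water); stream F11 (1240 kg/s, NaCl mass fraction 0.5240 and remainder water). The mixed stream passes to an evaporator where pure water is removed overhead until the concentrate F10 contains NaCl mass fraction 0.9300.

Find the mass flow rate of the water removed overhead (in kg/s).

916.3 kg/s

NaCl entering = 1250×0.651 + 1240×0.524 = 1463.5 kg/s.
All NaCl reports to F10, so F10 = 1463.5/0.930 = 1573.7 kg/s.
Total feed = 2490 kg/s; overhead = 2490 − 1573.7 = 916.33 kg/s.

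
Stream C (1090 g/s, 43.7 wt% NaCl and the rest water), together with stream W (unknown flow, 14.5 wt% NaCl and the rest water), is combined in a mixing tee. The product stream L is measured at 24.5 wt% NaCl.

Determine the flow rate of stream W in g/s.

Let W be the unknown flow. Total out = 1090 + W.
NaCl balance: 476.33 + 0.145·W = 0.245·(1090 + W)
(0.145 − 0.245)·W = 0.245×1090 − 476.33 = -209.28
W = -209.28 / -0.100 = 2092.8 g/s

2093 g/s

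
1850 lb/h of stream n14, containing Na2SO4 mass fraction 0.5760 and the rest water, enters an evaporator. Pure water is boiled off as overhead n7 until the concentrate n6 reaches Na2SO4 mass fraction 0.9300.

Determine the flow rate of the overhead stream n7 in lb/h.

704.2 lb/h

Na2SO4 is conserved: 1850×0.576 = 1065.6 lb/h all reports to the concentrate.
Concentrate = 1065.6/(target fraction) = 1145.8 lb/h.
Overhead = 1850 − 1145.8 = 704.19 lb/h.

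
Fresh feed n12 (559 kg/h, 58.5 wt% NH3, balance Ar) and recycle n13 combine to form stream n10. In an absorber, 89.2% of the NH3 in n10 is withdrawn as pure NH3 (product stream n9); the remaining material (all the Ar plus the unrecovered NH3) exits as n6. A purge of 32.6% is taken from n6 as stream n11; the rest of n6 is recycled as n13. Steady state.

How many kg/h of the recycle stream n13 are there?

505.3 kg/h

Ar enters only via n12 and leaves only via the purge: 559×0.415 = 0.326×(Ar in n6), and the absorber passes all Ar, so Ar in n10 = Ar in n6 = 711.61 kg/h.
NH3 in n10: m_A = 559×0.585 + (1−0.326)·(1−0.892)·m_A, so m_A = 327.01/0.9272 = 352.69 kg/h.
n6 = (1−0.892)×352.69 + 711.61 = 749.7 kg/h.
Recycle n13 = (1−0.326)×749.7 = 505.3 kg/h.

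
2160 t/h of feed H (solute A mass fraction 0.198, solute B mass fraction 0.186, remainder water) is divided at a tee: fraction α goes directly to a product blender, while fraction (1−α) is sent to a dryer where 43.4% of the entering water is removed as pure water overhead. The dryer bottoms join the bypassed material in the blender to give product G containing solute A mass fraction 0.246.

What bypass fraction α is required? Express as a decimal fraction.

All 2160×0.198 = 427.68 t/h of solute A reaches G, so G = 427.68/0.246 = 1738.5 t/h and vapour = 421.46 t/h.
The evaporator receives (1−α)·2160 of feed at 0.616 water and removes 0.434 of that water:
0.434×0.616×(1−α)×2160 = 421.46
(1−α) = 421.46/577.46 = 0.7299;  α = 0.2701.

0.270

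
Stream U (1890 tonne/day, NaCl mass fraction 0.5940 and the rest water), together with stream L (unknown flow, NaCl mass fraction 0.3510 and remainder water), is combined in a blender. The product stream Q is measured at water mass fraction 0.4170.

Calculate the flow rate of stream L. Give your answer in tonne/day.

Let L be the unknown flow. Total out = 1890 + L.
water balance: 767.34 + 0.649·L = 0.417·(1890 + L)
(0.649 − 0.417)·L = 0.417×1890 − 767.34 = 20.79
L = 20.79 / 0.232 = 89.612 tonne/day

89.61 tonne/day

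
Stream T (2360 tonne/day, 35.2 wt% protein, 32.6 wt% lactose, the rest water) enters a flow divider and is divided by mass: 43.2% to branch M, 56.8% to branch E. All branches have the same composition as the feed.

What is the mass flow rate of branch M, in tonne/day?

1020 tonne/day

Branch M flow = 0.432×2360 = 1019.5 tonne/day.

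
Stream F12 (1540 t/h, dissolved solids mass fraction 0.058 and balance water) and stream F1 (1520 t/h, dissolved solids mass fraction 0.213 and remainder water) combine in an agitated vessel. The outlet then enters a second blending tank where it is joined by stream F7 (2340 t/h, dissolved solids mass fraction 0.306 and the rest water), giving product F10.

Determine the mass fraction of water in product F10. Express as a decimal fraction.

0.791

Overall, product flow = 5400 t/h.
water in = 1540×0.942 + 1520×0.787 + 2340×0.694 = 4270.9 t/h.
water fraction in F10 = 0.791.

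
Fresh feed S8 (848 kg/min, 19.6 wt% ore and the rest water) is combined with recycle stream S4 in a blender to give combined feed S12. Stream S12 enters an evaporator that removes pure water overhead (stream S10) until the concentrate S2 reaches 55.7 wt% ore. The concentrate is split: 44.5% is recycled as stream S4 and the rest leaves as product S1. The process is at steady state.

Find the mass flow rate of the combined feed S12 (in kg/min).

Overall ore balance (none leaves overhead): ore in fresh feed = ore in product, i.e. 848×0.196 = (1−0.445)·S2·0.557.
S2 = 166.21/(0.557×0.555) = 537.66 kg/min.
Recycle S4 = 0.445×537.66 = 239.26 kg/min.
Combined feed S12 = 848 + 239.26 = 1087.3 kg/min.

1087 kg/min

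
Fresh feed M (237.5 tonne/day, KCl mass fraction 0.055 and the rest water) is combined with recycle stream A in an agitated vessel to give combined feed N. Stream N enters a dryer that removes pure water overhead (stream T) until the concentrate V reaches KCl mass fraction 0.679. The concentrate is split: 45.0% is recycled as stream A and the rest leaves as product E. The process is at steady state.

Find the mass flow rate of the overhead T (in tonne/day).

218.3 tonne/day

Overall KCl balance (none leaves overhead): KCl in fresh feed = KCl in product, i.e. 237.5×0.055 = (1−0.450)·V·0.679.
V = 13.062/(0.679×0.550) = 34.978 tonne/day.
Recycle A = 0.450×34.978 = 15.74 tonne/day.
Combined feed N = 237.5 + 15.74 = 253.24 tonne/day.
Overhead T = N − V = 253.24 − 34.978 = 218.26 tonne/day.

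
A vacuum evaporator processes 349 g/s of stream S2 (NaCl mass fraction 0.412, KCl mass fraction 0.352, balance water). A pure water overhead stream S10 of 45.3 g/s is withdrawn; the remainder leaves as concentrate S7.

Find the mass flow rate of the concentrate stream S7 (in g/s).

303.7 g/s

Concentrate = 349 − 45.3 = 303.7 g/s.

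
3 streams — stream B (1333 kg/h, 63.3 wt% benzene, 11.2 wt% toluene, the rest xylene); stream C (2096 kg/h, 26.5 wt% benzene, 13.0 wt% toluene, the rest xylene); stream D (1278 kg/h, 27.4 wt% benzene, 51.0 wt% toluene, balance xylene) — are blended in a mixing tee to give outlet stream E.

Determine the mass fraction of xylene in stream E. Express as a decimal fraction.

0.4003

Total flow out = 1333 + 2096 + 1278 = 4707 kg/h.
xylene in = 1333×0.255 + 2096×0.605 + 1278×0.216 = 1884 kg/h.
xylene mass fraction in E = 1884/4707 = 0.4003.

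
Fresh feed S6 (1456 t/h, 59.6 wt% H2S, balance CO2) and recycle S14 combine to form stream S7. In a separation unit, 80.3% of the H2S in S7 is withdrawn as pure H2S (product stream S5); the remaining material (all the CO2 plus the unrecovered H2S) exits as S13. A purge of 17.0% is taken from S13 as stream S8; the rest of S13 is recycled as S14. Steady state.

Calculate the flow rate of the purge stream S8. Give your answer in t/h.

623 t/h

CO2 enters only via S6 and leaves only via the purge: 1456×0.404 = 0.170×(CO2 in S13), and the separation unit passes all CO2, so CO2 in S7 = CO2 in S13 = 3460.1 t/h.
H2S in S7: m_A = 1456×0.596 + (1−0.170)·(1−0.803)·m_A, so m_A = 867.78/0.8365 = 1037.4 t/h.
S13 = (1−0.803)×1037.4 + 3460.1 = 3664.5 t/h.
Purge S8 = 0.170×3664.5 = 622.97 t/h.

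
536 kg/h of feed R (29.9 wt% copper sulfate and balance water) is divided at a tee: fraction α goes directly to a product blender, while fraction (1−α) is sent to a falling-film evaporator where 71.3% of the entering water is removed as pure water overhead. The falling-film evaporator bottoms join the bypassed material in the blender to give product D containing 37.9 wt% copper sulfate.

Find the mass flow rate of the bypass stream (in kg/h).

309.6 kg/h

All 536×0.299 = 160.26 kg/h of copper sulfate reaches D, so D = 160.26/0.379 = 422.86 kg/h and vapour = 113.14 kg/h.
The evaporator receives (1−α)·536 of feed at 0.701 water and removes 0.713 of that water:
0.713×0.701×(1−α)×536 = 113.14
(1−α) = 113.14/267.9 = 0.4223;  α = 0.5777.
Bypass flow = 0.5777×536 = 309.64 kg/h.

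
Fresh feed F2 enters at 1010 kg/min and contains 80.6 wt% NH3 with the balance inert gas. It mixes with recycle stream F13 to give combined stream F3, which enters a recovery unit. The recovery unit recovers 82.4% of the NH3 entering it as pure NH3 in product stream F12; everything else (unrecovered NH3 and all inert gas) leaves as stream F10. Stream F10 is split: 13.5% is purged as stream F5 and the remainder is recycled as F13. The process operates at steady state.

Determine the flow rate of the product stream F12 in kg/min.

791.2 kg/min

NH3 in F3: m_A = 1010×0.806 + (1−0.135)·(1−0.824)·m_A, so m_A = 814.06/0.8478 = 960.25 kg/min.
Product F12 = 0.824×960.25 = 791.24 kg/min.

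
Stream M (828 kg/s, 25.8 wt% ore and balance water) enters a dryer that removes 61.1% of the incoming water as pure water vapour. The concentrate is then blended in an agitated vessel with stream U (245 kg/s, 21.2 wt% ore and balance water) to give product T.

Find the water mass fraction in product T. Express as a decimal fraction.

0.619

Vapour removed = 0.611×0.742×828 = 375.38 kg/s; concentrate = 452.62 kg/s.
water reaching the mixer = 238.99 (from concentrate) + 245×0.788 = 432.05 kg/s.
Product flow = 452.62 + 245 = 697.62 kg/s; water fraction = 0.619.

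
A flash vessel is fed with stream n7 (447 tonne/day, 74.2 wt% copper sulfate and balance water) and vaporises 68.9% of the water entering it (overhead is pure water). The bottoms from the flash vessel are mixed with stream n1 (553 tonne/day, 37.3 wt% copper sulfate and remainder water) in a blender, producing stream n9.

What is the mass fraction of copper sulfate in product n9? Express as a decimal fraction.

0.584

Vapour removed = 0.689×0.258×447 = 79.46 tonne/day; concentrate = 367.54 tonne/day.
copper sulfate reaching the mixer = 331.67 (from concentrate) + 553×0.373 = 537.94 tonne/day.
Product flow = 367.54 + 553 = 920.54 tonne/day; copper sulfate fraction = 0.584.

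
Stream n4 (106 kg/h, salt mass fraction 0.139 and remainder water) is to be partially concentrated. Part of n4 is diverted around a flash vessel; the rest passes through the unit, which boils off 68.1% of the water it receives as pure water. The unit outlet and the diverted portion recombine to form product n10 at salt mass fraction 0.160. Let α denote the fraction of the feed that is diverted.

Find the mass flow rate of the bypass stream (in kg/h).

All 106×0.139 = 14.734 kg/h of salt reaches n10, so n10 = 14.734/0.160 = 92.088 kg/h and vapour = 13.912 kg/h.
The evaporator receives (1−α)·106 of feed at 0.861 water and removes 0.681 of that water:
0.681×0.861×(1−α)×106 = 13.912
(1−α) = 13.912/62.152 = 0.2238;  α = 0.7762.
Bypass flow = 0.7762×106 = 82.272 kg/h.

82.27 kg/h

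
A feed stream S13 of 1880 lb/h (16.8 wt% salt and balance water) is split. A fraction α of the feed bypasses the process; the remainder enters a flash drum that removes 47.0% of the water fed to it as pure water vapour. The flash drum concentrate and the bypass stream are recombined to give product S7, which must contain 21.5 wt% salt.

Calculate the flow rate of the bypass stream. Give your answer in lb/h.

All 1880×0.168 = 315.84 lb/h of salt reaches S7, so S7 = 315.84/0.215 = 1469 lb/h and vapour = 410.98 lb/h.
The evaporator receives (1−α)·1880 of feed at 0.832 water and removes 0.470 of that water:
0.470×0.832×(1−α)×1880 = 410.98
(1−α) = 410.98/735.16 = 0.5590;  α = 0.4410.
Bypass flow = 0.4410×1880 = 829.02 lb/h.

829 lb/h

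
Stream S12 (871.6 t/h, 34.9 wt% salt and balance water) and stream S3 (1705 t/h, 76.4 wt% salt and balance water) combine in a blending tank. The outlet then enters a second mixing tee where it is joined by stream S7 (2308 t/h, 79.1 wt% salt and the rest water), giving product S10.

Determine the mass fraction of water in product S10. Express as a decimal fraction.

0.297

Overall, product flow = 4884.6 t/h.
water in = 871.6×0.651 + 1705×0.236 + 2308×0.209 = 1452.2 t/h.
water fraction in S10 = 0.297.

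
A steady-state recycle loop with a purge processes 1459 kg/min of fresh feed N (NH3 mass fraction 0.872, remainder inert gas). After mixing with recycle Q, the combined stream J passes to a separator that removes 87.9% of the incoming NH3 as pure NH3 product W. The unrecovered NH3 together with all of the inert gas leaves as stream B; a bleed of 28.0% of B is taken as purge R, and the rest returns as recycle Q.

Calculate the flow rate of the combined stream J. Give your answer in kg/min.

2061 kg/min

inert gas enters only via N and leaves only via the purge: 1459×0.128 = 0.280×(inert gas in B), and the separator passes all inert gas, so inert gas in J = inert gas in B = 666.97 kg/min.
NH3 in J: m_A = 1459×0.872 + (1−0.280)·(1−0.879)·m_A, so m_A = 1272.2/0.9129 = 1393.7 kg/min.
J = 1393.7 + 666.97 = 2060.6 kg/min.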